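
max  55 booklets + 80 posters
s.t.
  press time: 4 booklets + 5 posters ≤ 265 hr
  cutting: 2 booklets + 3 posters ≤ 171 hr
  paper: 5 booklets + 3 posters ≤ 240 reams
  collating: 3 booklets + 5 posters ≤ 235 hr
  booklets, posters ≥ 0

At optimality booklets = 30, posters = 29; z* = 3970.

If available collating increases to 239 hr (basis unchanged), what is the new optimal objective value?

4006

Binding: press time and collating. Non-binding: cutting (24 unused), paper (3 unused).
Since cutting, paper are not tight, their duals are 0.
From A_Bᵀ y = c: 4·y_press time + 3·y_collating = 55; 5·y_press time + 5·y_collating = 80.
Solving: y_press time = 7, y_collating = 9.
Δz = y_collating·Δb = 9 × (4) = 36, so new z* = 3970 + 36 = 4006.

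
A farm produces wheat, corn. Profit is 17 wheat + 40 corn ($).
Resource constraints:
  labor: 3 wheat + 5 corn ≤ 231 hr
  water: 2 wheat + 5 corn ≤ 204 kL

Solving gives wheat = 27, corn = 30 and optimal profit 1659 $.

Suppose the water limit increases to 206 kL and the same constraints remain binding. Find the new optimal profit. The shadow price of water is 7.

1673

Δb = 2, so new z* = 1659 + (7)·(2) = 1659 + 14 = 1673.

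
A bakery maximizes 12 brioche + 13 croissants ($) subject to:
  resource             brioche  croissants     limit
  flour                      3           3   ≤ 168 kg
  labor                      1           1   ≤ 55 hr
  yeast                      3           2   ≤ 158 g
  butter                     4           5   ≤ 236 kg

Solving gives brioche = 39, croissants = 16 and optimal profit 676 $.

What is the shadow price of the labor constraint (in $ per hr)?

At the optimum: flour uses 165 of 168 (slack = 3); labor uses 55 of 55 (binding); yeast uses 149 of 158 (slack = 9); butter uses 236 of 236 (binding).
Slack constraints have shadow price 0 (complementary slackness).
From A_Bᵀ y = c: 1·y_labor + 4·y_butter = 12; 1·y_labor + 5·y_butter = 13.
This yields shadow prices y_labor = 8, y_butter = 1.
Shadow price of labor = 8.

8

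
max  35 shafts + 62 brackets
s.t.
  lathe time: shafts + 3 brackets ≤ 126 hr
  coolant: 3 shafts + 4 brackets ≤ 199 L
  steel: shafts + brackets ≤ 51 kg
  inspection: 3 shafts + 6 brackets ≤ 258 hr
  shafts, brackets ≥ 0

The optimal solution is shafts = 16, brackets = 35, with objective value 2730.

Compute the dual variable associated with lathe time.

0

Binding: steel and inspection. Non-binding: lathe time (5 unused), coolant (11 unused).
By complementary slackness, y = 0 for the non-binding constraints.
The binding rows give the dual system: 1·y_steel + 3·y_inspection = 35 and 1·y_steel + 6·y_inspection = 62.
Solving: y_steel = 8, y_inspection = 9.
Shadow price of lathe time = 0.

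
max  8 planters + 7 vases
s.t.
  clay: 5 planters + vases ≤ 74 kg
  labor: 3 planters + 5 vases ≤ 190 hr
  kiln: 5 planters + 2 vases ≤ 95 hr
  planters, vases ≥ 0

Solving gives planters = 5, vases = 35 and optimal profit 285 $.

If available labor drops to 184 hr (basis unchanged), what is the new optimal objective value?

279

Binding: labor and kiln. Non-binding: clay (14 unused).
By complementary slackness, y = 0 for the non-binding constraint.
Dual feasibility on the basic columns requires 3·y_labor + 5·y_kiln = 8, 5·y_labor + 2·y_kiln = 7.
Solving: y_labor = 1, y_kiln = 1.
Δz = y_labor·Δb = 1 × (-6) = -6, so new z* = 285 − 6 = 279.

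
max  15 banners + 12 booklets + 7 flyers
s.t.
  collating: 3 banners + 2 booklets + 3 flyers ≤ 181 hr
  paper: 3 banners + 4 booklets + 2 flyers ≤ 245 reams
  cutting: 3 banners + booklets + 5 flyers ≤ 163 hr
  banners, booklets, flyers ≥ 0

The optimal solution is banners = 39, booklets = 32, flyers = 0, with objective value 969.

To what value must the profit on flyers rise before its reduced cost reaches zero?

At the optimum: collating uses 181 of 181 (binding); paper uses 245 of 245 (binding); cutting uses 149 of 163 (slack = 14).
By complementary slackness, y = 0 for the non-binding constraint.
The binding rows give the dual system: 3·y_collating + 3·y_paper = 15 and 2·y_collating + 4·y_paper = 12.
Solving: y_collating = 4, y_paper = 1.
flyers enters the basis when its profit ≥ yᵀa₃ = 4·3 + 1·2 = 14.

14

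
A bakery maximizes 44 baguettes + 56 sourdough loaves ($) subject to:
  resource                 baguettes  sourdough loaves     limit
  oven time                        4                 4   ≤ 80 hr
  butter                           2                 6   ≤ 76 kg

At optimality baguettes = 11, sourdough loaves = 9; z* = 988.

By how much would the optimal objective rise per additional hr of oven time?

9.5

Check each constraint at x*: oven time 80/80 (tight); butter 76/76 (tight).
The binding rows give the dual system: 4·y_oven time + 2·y_butter = 44 and 4·y_oven time + 6·y_butter = 56.
→ y_oven time = 9.5 and y_butter = 3.
Shadow price of oven time = 9.5.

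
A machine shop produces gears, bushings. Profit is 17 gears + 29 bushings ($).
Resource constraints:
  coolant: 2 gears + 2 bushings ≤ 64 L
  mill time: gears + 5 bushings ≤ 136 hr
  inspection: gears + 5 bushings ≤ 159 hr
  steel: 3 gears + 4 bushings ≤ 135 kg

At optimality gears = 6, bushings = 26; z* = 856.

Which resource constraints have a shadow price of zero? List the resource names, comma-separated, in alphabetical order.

inspection, steel

coolant: 64/64 (binding)
mill time: 136/136 (binding)
inspection: 136/159 (slack 23)
steel: 122/135 (slack 13)
By complementary slackness, a constraint with positive slack has shadow price 0 → inspection, steel.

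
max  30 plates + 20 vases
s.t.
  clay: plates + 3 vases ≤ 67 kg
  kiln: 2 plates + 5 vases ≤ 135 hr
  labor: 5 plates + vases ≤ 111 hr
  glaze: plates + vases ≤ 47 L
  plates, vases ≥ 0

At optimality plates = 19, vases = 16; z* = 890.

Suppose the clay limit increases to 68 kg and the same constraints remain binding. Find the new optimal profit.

895

Binding: clay and labor. Non-binding: kiln (17 unused), glaze (12 unused).
Slack constraints have shadow price 0 (complementary slackness).
The binding rows give the dual system: 1·y_clay + 5·y_labor = 30 and 3·y_clay + 1·y_labor = 20.
Solving: y_clay = 5, y_labor = 5.
Δz = y_clay·Δb = 5 × (1) = 5, so new z* = 890 + 5 = 895.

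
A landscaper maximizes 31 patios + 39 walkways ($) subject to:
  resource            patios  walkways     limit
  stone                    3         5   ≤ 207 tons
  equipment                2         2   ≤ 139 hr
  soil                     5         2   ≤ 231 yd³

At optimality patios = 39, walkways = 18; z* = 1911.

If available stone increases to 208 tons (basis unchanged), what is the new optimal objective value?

1918

Binding: stone and soil. Non-binding: equipment (25 unused).
Since equipment is not tight, its dual is 0.
Dual feasibility on the basic columns requires 3·y_stone + 5·y_soil = 31, 5·y_stone + 2·y_soil = 39.
→ y_stone = 7 and y_soil = 2.
Δz = y_stone·Δb = 7 × (1) = 7, so new z* = 1911 + 7 = 1918.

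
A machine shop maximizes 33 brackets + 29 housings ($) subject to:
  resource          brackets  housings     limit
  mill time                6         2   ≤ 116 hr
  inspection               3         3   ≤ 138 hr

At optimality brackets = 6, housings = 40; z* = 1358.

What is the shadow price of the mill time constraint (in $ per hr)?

At the optimum: mill time uses 116 of 116 (binding); inspection uses 138 of 138 (binding).
From A_Bᵀ y = c: 6·y_mill time + 3·y_inspection = 33; 2·y_mill time + 3·y_inspection = 29.
→ y_mill time = 1 and y_inspection = 9.
Shadow price of mill time = 1.

1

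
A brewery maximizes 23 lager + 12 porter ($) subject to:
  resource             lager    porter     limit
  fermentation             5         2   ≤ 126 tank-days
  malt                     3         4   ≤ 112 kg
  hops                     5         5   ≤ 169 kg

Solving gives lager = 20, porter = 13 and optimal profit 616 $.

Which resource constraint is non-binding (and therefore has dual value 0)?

hops

fermentation: 126/126 (binding)
malt: 112/112 (binding)
hops: 165/169 (slack 4)
By complementary slackness, a constraint with positive slack has shadow price 0 → hops.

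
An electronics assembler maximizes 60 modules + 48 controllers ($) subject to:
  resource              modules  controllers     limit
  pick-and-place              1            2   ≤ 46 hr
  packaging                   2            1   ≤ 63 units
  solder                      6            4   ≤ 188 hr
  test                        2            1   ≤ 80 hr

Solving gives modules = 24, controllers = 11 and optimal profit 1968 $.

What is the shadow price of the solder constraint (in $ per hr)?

Binding: pick-and-place and solder. Non-binding: packaging (4 unused), test (21 unused).
Slack constraints have shadow price 0 (complementary slackness).
From A_Bᵀ y = c: 1·y_pick-and-place + 6·y_solder = 60; 2·y_pick-and-place + 4·y_solder = 48.
This yields shadow prices y_pick-and-place = 6, y_solder = 9.
Shadow price of solder = 9.

9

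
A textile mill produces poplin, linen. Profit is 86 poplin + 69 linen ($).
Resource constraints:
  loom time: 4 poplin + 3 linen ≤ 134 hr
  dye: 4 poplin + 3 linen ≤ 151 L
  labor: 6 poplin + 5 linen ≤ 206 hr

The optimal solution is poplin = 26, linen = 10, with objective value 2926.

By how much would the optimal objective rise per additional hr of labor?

9

Binding: loom time and labor. Non-binding: dye (17 unused).
Slack constraints have shadow price 0 (complementary slackness).
From A_Bᵀ y = c: 4·y_loom time + 6·y_labor = 86; 3·y_loom time + 5·y_labor = 69.
This yields shadow prices y_loom time = 8, y_labor = 9.
Shadow price of labor = 9.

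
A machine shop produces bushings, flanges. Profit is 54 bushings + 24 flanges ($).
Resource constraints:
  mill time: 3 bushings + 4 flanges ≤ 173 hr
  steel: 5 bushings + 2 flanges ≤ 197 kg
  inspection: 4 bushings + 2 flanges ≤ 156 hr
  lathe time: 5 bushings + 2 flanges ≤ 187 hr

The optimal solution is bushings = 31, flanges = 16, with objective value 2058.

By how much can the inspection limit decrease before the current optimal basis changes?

Binding constraints: inspection, lathe time. The basis is B = [[4,2],[5,2]] with det -2.
Per unit decrease in inspection, x* moves by d = (1, -2.5).
The basis stays optimal until flanges reaches 0; allowable decrease = 6.4 hr.

6.4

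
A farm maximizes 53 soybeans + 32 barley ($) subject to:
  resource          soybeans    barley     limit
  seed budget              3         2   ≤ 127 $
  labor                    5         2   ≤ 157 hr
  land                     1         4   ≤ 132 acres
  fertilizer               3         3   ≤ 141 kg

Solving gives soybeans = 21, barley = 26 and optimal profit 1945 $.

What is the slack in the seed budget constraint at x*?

seed budget used = 3·21 + 2·26 = 115; slack = 127 − 115 = 12.

12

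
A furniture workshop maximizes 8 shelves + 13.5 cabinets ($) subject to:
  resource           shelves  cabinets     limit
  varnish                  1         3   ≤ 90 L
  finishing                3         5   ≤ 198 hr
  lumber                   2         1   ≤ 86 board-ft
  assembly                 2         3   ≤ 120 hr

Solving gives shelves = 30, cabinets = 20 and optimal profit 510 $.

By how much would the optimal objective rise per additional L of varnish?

1

Check each constraint at x*: varnish 90/90 (tight); finishing 190/198 (slack 8); lumber 80/86 (slack 6); assembly 120/120 (tight).
Slack constraints have shadow price 0 (complementary slackness).
Dual feasibility on the basic columns requires 1·y_varnish + 2·y_assembly = 8, 3·y_varnish + 3·y_assembly = 13.5.
This yields shadow prices y_varnish = 1, y_assembly = 3.5.
Shadow price of varnish = 1.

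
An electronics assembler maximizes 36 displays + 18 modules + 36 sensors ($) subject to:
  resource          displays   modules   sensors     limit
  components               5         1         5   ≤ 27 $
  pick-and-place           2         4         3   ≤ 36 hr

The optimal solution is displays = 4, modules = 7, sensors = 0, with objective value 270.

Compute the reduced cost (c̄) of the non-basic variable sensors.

Check each constraint at x*: components 27/27 (tight); pick-and-place 36/36 (tight).
The binding rows give the dual system: 5·y_components + 2·y_pick-and-place = 36 and 1·y_components + 4·y_pick-and-place = 18.
Solving: y_components = 6, y_pick-and-place = 3.
Reduced cost of sensors: c₃ − yᵀa₃ = 36 − (6·5 + 3·3) = 36 − 39 = -3.

-3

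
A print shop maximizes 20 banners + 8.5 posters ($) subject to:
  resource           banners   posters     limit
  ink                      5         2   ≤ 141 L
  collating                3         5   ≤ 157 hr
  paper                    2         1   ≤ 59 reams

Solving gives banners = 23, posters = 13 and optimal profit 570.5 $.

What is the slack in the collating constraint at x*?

23

collating used = 3·23 + 5·13 = 134; slack = 157 − 134 = 23.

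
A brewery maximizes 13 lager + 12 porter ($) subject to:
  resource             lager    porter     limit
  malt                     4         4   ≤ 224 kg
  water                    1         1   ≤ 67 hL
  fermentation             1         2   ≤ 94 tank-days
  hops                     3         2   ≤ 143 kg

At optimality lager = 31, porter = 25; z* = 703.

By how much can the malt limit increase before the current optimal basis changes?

Binding constraints: malt, hops. The basis is B = [[4,4],[3,2]] with det -4.
Per unit increase in malt, x* moves by d = (-0.5, 0.75).
The basis stays optimal until fermentation becomes binding; allowable increase = 13 kg.

13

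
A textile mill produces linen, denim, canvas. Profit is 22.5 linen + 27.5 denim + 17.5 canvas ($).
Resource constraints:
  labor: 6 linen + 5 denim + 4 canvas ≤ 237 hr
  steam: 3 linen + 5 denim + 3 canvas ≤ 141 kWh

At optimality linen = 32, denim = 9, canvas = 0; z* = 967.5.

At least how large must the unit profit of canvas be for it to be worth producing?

18.5

Check each constraint at x*: labor 237/237 (tight); steam 141/141 (tight).
The binding rows give the dual system: 6·y_labor + 3·y_steam = 22.5 and 5·y_labor + 5·y_steam = 27.5.
Solving: y_labor = 2, y_steam = 3.5.
canvas enters the basis when its profit ≥ yᵀa₃ = 2·4 + 3.5·3 = 18.5.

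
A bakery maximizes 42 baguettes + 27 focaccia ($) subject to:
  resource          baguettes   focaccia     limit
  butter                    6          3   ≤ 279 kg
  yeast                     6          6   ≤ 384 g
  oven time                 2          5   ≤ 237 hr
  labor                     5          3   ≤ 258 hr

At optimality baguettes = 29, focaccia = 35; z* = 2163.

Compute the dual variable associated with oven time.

Check each constraint at x*: butter 279/279 (tight); yeast 384/384 (tight); oven time 233/237 (slack 4); labor 250/258 (slack 8).
Slack constraints have shadow price 0 (complementary slackness).
Dual feasibility on the basic columns requires 6·y_butter + 6·y_yeast = 42, 3·y_butter + 6·y_yeast = 27.
This yields shadow prices y_butter = 5, y_yeast = 2.
Shadow price of oven time = 0.

0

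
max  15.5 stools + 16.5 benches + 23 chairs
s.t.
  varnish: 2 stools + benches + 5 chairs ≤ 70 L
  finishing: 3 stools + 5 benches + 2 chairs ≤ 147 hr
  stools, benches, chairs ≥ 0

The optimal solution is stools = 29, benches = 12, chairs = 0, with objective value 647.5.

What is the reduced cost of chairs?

At the optimum: varnish uses 70 of 70 (binding); finishing uses 147 of 147 (binding).
From A_Bᵀ y = c: 2·y_varnish + 3·y_finishing = 15.5; 1·y_varnish + 5·y_finishing = 16.5.
Solving: y_varnish = 4, y_finishing = 2.5.
Reduced cost of chairs: c₃ − yᵀa₃ = 23 − (4·5 + 2.5·2) = 23 − 25 = -2.

-2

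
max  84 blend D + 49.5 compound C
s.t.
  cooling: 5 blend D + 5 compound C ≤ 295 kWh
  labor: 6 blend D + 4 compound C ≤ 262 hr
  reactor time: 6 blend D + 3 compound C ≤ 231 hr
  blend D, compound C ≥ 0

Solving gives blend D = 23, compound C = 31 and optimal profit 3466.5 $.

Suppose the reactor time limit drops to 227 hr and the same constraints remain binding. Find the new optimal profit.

Check each constraint at x*: cooling 270/295 (slack 25); labor 262/262 (tight); reactor time 231/231 (tight).
By complementary slackness, y = 0 for the non-binding constraint.
From A_Bᵀ y = c: 6·y_labor + 6·y_reactor time = 84; 4·y_labor + 3·y_reactor time = 49.5.
Solving: y_labor = 7.5, y_reactor time = 6.5.
Δz = y_reactor time·Δb = 6.5 × (-4) = -26, so new z* = 3466.5 − 26 = 3440.5.

3440.5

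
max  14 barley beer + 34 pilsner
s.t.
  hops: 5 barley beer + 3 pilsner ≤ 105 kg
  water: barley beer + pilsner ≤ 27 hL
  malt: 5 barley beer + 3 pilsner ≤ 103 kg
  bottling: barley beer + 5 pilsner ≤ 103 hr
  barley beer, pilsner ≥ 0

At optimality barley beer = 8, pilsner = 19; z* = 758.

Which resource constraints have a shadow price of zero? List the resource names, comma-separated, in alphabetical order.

hops: 97/105 (slack 8)
water: 27/27 (binding)
malt: 97/103 (slack 6)
bottling: 103/103 (binding)
By complementary slackness, a constraint with positive slack has shadow price 0 → hops, malt.

hops, malt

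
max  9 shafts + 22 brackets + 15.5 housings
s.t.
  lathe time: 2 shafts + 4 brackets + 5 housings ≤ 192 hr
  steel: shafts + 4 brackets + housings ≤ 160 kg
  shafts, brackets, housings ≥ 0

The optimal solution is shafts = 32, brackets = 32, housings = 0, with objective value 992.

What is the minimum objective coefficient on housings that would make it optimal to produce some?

19.5

At the optimum: lathe time uses 192 of 192 (binding); steel uses 160 of 160 (binding).
From A_Bᵀ y = c: 2·y_lathe time + 1·y_steel = 9; 4·y_lathe time + 4·y_steel = 22.
This yields shadow prices y_lathe time = 3.5, y_steel = 2.
housings enters the basis when its profit ≥ yᵀa₃ = 3.5·5 + 2·1 = 19.5.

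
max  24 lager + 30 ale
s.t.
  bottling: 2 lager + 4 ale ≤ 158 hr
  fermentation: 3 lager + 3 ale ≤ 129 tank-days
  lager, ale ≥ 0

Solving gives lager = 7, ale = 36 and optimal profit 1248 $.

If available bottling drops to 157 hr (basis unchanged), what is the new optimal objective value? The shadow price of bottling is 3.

1245

Δb = -1, so new z* = 1248 + (3)·(-1) = 1248 − 3 = 1245.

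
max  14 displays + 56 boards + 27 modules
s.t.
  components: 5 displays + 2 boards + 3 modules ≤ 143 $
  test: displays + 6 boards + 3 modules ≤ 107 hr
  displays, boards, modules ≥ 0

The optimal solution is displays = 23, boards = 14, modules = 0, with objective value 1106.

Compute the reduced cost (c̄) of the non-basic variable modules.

-3

At the optimum: components uses 143 of 143 (binding); test uses 107 of 107 (binding).
From A_Bᵀ y = c: 5·y_components + 1·y_test = 14; 2·y_components + 6·y_test = 56.
This yields shadow prices y_components = 1, y_test = 9.
Reduced cost of modules: c₃ − yᵀa₃ = 27 − (1·3 + 9·3) = 27 − 30 = -3.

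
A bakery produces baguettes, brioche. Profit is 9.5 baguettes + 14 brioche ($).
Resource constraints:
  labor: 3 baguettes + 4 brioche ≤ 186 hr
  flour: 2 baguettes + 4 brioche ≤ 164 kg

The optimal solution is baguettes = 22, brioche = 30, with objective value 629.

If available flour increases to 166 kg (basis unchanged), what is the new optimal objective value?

At the optimum: labor uses 186 of 186 (binding); flour uses 164 of 164 (binding).
Dual feasibility on the basic columns requires 3·y_labor + 2·y_flour = 9.5, 4·y_labor + 4·y_flour = 14.
Solving: y_labor = 2.5, y_flour = 1.
Δz = y_flour·Δb = 1 × (2) = 2, so new z* = 629 + 2 = 631.

631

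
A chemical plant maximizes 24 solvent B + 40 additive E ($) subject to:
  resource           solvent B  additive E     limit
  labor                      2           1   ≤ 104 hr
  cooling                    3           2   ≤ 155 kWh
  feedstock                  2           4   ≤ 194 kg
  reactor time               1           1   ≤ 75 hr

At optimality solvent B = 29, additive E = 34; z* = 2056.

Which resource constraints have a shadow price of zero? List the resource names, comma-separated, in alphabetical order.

labor, reactor time

labor: 92/104 (slack 12)
cooling: 155/155 (binding)
feedstock: 194/194 (binding)
reactor time: 63/75 (slack 12)
By complementary slackness, a constraint with positive slack has shadow price 0 → labor, reactor time.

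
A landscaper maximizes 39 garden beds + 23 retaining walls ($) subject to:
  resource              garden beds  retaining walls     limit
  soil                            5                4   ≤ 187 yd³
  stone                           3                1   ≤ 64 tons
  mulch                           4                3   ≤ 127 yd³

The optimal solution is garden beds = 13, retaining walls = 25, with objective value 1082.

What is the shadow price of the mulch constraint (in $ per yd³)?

6

At the optimum: soil uses 165 of 187 (slack = 22); stone uses 64 of 64 (binding); mulch uses 127 of 127 (binding).
By complementary slackness, y = 0 for the non-binding constraint.
The binding rows give the dual system: 3·y_stone + 4·y_mulch = 39 and 1·y_stone + 3·y_mulch = 23.
→ y_stone = 5 and y_mulch = 6.
Shadow price of mulch = 6.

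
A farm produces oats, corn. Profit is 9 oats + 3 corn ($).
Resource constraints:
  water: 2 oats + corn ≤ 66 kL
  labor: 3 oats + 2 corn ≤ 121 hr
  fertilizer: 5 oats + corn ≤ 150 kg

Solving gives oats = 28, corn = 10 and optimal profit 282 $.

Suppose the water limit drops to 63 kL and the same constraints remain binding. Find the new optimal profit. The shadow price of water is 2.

276

Δb = -3, so new z* = 282 + (2)·(-3) = 282 − 6 = 276.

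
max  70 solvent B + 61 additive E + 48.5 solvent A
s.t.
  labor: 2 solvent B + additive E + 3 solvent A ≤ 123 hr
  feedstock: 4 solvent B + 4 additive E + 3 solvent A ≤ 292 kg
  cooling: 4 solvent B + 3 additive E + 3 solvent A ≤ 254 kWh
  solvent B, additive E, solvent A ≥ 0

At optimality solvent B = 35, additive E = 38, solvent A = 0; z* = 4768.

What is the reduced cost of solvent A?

-4

Check each constraint at x*: labor 108/123 (slack 15); feedstock 292/292 (tight); cooling 254/254 (tight).
Slack constraints have shadow price 0 (complementary slackness).
Dual feasibility on the basic columns requires 4·y_feedstock + 4·y_cooling = 70, 4·y_feedstock + 3·y_cooling = 61.
Solving: y_feedstock = 8.5, y_cooling = 9.
Reduced cost of solvent A: c₃ − yᵀa₃ = 48.5 − (8.5·3 + 9·3) = 48.5 − 52.5 = -4.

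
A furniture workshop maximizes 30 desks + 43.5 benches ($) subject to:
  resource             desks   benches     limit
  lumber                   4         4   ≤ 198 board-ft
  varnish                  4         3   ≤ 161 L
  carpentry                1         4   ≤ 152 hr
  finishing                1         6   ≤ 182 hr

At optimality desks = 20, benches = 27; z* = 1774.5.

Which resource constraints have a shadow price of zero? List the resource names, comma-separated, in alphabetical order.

lumber: 188/198 (slack 10)
varnish: 161/161 (binding)
carpentry: 128/152 (slack 24)
finishing: 182/182 (binding)
By complementary slackness, a constraint with positive slack has shadow price 0 → carpentry, lumber.

carpentry, lumber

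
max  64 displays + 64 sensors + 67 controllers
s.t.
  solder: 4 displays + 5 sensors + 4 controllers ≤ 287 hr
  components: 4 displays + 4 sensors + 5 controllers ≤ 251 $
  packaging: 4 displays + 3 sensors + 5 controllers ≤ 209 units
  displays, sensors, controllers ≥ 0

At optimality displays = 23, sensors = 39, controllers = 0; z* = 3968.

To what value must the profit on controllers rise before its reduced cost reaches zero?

Binding: solder and packaging. Non-binding: components (3 unused).
By complementary slackness, y = 0 for the non-binding constraint.
The binding rows give the dual system: 4·y_solder + 4·y_packaging = 64 and 5·y_solder + 3·y_packaging = 64.
This yields shadow prices y_solder = 8, y_packaging = 8.
controllers enters the basis when its profit ≥ yᵀa₃ = 8·4 + 8·5 = 72.

72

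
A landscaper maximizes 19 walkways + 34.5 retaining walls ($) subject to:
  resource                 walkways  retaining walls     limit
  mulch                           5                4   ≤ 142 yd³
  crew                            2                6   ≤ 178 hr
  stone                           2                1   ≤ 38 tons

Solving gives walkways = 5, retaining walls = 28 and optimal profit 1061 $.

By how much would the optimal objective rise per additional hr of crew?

Binding: crew and stone. Non-binding: mulch (5 unused).
By complementary slackness, y = 0 for the non-binding constraint.
The binding rows give the dual system: 2·y_crew + 2·y_stone = 19 and 6·y_crew + 1·y_stone = 34.5.
→ y_crew = 5 and y_stone = 4.5.
Shadow price of crew = 5.

5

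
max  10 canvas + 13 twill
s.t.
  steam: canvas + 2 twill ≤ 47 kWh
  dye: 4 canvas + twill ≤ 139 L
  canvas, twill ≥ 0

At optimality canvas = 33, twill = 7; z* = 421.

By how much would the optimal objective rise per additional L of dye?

Check each constraint at x*: steam 47/47 (tight); dye 139/139 (tight).
Dual feasibility on the basic columns requires 1·y_steam + 4·y_dye = 10, 2·y_steam + 1·y_dye = 13.
Solving: y_steam = 6, y_dye = 1.
Shadow price of dye = 1.

1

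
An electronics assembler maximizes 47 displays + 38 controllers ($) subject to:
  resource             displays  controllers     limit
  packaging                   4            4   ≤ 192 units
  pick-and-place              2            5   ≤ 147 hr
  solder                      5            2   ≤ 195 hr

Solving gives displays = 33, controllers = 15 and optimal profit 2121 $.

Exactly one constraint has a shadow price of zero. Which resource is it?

pick-and-place

packaging: 192/192 (binding)
pick-and-place: 141/147 (slack 6)
solder: 195/195 (binding)
By complementary slackness, a constraint with positive slack has shadow price 0 → pick-and-place.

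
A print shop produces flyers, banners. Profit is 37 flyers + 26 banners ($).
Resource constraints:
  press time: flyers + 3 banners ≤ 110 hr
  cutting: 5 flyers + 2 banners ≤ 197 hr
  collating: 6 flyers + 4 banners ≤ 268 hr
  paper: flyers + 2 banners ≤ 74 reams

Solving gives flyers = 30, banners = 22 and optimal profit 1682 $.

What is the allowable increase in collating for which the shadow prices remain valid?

3

Binding constraints: collating, paper. The basis is B = [[6,4],[1,2]] with det 8.
Per unit increase in collating, x* moves by d = (0.25, -0.125).
The basis stays optimal until cutting becomes binding; allowable increase = 3 hr.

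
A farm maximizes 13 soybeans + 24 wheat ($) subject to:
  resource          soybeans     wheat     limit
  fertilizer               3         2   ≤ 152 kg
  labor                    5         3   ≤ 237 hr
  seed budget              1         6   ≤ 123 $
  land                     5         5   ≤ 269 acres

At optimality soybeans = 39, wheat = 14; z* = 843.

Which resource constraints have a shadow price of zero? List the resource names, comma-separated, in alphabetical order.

fertilizer: 145/152 (slack 7)
labor: 237/237 (binding)
seed budget: 123/123 (binding)
land: 265/269 (slack 4)
By complementary slackness, a constraint with positive slack has shadow price 0 → fertilizer, land.

fertilizer, land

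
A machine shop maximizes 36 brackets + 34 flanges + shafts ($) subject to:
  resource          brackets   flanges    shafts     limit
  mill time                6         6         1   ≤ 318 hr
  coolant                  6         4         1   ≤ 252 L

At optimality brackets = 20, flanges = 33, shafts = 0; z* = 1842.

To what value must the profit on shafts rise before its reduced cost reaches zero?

6

At the optimum: mill time uses 318 of 318 (binding); coolant uses 252 of 252 (binding).
The binding rows give the dual system: 6·y_mill time + 6·y_coolant = 36 and 6·y_mill time + 4·y_coolant = 34.
→ y_mill time = 5 and y_coolant = 1.
shafts enters the basis when its profit ≥ yᵀa₃ = 5·1 + 1·1 = 6.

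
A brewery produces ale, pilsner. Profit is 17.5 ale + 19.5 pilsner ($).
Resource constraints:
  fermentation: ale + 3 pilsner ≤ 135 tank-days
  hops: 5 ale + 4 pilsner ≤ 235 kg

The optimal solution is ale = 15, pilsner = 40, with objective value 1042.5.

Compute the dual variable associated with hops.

At the optimum: fermentation uses 135 of 135 (binding); hops uses 235 of 235 (binding).
The binding rows give the dual system: 1·y_fermentation + 5·y_hops = 17.5 and 3·y_fermentation + 4·y_hops = 19.5.
This yields shadow prices y_fermentation = 2.5, y_hops = 3.
Shadow price of hops = 3.

3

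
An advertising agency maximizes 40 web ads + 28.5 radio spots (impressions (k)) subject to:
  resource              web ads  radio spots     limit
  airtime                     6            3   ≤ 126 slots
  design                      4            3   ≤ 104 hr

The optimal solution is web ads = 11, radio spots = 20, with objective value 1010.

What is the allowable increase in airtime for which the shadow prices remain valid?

Binding constraints: airtime, design. The basis is B = [[6,3],[4,3]] with det 6.
Per unit increase in airtime, x* moves by d = (0.5, -0.6667).
The basis stays optimal until radio spots reaches 0; allowable increase = 30 slots.

30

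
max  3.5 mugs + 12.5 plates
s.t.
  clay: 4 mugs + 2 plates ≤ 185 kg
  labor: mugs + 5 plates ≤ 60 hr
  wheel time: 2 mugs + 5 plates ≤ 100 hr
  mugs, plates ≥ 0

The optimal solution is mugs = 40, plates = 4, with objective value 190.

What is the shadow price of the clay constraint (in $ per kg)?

Binding: labor and wheel time. Non-binding: clay (17 unused).
Slack constraints have shadow price 0 (complementary slackness).
From A_Bᵀ y = c: 1·y_labor + 2·y_wheel time = 3.5; 5·y_labor + 5·y_wheel time = 12.5.
This yields shadow prices y_labor = 1.5, y_wheel time = 1.
Shadow price of clay = 0.

0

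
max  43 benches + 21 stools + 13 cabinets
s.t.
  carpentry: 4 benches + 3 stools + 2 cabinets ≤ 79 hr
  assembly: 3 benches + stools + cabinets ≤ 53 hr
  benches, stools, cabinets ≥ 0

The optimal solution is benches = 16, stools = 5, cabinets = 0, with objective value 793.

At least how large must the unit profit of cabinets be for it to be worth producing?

Check each constraint at x*: carpentry 79/79 (tight); assembly 53/53 (tight).
Dual feasibility on the basic columns requires 4·y_carpentry + 3·y_assembly = 43, 3·y_carpentry + 1·y_assembly = 21.
Solving: y_carpentry = 4, y_assembly = 9.
cabinets enters the basis when its profit ≥ yᵀa₃ = 4·2 + 9·1 = 17.

17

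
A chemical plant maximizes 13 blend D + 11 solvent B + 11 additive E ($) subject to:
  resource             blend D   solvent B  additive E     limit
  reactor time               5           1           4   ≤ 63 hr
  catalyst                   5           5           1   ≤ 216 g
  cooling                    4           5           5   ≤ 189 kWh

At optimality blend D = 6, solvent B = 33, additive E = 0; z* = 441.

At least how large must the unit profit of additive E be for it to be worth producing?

Binding: reactor time and cooling. Non-binding: catalyst (21 unused).
Slack constraints have shadow price 0 (complementary slackness).
Dual feasibility on the basic columns requires 5·y_reactor time + 4·y_cooling = 13, 1·y_reactor time + 5·y_cooling = 11.
Solving: y_reactor time = 1, y_cooling = 2.
additive E enters the basis when its profit ≥ yᵀa₃ = 1·4 + 2·5 = 14.

14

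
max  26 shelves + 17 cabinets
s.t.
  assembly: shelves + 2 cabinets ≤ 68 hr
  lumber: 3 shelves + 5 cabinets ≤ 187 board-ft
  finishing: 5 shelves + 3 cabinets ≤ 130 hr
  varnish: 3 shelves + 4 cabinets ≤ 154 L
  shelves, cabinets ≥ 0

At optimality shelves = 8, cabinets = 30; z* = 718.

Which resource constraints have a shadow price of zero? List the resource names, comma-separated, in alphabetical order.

assembly: 68/68 (binding)
lumber: 174/187 (slack 13)
finishing: 130/130 (binding)
varnish: 144/154 (slack 10)
By complementary slackness, a constraint with positive slack has shadow price 0 → lumber, varnish.

lumber, varnish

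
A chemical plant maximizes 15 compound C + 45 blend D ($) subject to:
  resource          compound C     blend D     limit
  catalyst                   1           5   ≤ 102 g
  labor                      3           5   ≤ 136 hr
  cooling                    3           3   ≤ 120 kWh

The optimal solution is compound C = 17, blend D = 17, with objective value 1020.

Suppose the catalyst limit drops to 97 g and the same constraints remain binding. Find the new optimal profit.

990

Check each constraint at x*: catalyst 102/102 (tight); labor 136/136 (tight); cooling 102/120 (slack 18).
Since cooling is not tight, its dual is 0.
The binding rows give the dual system: 1·y_catalyst + 3·y_labor = 15 and 5·y_catalyst + 5·y_labor = 45.
Solving: y_catalyst = 6, y_labor = 3.
Δz = y_catalyst·Δb = 6 × (-5) = -30, so new z* = 1020 − 30 = 990.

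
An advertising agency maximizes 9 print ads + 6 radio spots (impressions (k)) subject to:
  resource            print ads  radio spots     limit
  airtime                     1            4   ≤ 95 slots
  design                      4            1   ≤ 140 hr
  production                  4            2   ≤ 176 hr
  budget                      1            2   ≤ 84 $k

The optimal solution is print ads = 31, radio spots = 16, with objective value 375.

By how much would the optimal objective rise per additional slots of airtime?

Binding: airtime and design. Non-binding: production (20 unused), budget (21 unused).
Since production, budget are not tight, their duals are 0.
From A_Bᵀ y = c: 1·y_airtime + 4·y_design = 9; 4·y_airtime + 1·y_design = 6.
This yields shadow prices y_airtime = 1, y_design = 2.
Shadow price of airtime = 1.

1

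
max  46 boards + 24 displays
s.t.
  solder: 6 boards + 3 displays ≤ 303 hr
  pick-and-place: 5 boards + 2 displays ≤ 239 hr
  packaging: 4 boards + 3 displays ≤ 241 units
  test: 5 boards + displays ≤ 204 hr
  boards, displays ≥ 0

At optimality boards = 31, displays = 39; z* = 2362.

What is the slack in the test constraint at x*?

test used = 5·31 + 1·39 = 194; slack = 204 − 194 = 10.

10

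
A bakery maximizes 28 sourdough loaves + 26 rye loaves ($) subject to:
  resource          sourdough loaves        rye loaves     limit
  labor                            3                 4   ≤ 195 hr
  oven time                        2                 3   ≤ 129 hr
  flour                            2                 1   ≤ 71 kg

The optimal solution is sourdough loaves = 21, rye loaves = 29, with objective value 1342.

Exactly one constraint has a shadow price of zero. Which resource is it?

labor: 179/195 (slack 16)
oven time: 129/129 (binding)
flour: 71/71 (binding)
By complementary slackness, a constraint with positive slack has shadow price 0 → labor.

labor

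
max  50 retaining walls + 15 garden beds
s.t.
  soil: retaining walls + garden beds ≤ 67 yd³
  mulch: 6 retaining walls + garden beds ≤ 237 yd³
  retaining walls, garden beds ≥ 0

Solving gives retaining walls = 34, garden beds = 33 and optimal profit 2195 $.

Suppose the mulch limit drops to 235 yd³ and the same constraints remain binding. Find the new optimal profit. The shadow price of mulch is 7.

Δb = -2, so new z* = 2195 + (7)·(-2) = 2195 − 14 = 2181.

2181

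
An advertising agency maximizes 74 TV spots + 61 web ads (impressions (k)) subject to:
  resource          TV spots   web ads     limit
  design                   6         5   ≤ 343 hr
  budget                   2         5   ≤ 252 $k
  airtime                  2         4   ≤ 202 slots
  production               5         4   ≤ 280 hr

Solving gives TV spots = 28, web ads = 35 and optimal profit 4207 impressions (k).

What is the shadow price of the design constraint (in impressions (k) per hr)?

Binding: design and production. Non-binding: budget (21 unused), airtime (6 unused).
Slack constraints have shadow price 0 (complementary slackness).
The binding rows give the dual system: 6·y_design + 5·y_production = 74 and 5·y_design + 4·y_production = 61.
Solving: y_design = 9, y_production = 4.
Shadow price of design = 9.

9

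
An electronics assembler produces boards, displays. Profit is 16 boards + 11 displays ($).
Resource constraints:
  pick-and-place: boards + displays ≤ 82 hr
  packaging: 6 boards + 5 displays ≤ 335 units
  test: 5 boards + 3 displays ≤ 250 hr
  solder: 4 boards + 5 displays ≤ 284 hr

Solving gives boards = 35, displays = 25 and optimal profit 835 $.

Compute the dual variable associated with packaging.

Binding: packaging and test. Non-binding: pick-and-place (22 unused), solder (19 unused).
By complementary slackness, y = 0 for the non-binding constraints.
The binding rows give the dual system: 6·y_packaging + 5·y_test = 16 and 5·y_packaging + 3·y_test = 11.
Solving: y_packaging = 1, y_test = 2.
Shadow price of packaging = 1.

1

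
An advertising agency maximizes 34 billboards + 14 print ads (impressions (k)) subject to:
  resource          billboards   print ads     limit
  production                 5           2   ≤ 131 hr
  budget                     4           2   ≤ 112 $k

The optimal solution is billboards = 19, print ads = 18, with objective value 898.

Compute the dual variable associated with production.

6

At the optimum: production uses 131 of 131 (binding); budget uses 112 of 112 (binding).
Dual feasibility on the basic columns requires 5·y_production + 4·y_budget = 34, 2·y_production + 2·y_budget = 14.
Solving: y_production = 6, y_budget = 1.
Shadow price of production = 6.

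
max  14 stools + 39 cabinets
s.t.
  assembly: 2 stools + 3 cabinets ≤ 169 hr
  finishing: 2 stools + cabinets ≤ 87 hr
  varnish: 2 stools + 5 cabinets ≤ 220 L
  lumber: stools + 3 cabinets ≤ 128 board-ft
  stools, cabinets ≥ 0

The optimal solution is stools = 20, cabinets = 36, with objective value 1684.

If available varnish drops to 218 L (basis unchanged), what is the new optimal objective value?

Check each constraint at x*: assembly 148/169 (slack 21); finishing 76/87 (slack 11); varnish 220/220 (tight); lumber 128/128 (tight).
By complementary slackness, y = 0 for the non-binding constraints.
The binding rows give the dual system: 2·y_varnish + 1·y_lumber = 14 and 5·y_varnish + 3·y_lumber = 39.
Solving: y_varnish = 3, y_lumber = 8.
Δz = y_varnish·Δb = 3 × (-2) = -6, so new z* = 1684 − 6 = 1678.

1678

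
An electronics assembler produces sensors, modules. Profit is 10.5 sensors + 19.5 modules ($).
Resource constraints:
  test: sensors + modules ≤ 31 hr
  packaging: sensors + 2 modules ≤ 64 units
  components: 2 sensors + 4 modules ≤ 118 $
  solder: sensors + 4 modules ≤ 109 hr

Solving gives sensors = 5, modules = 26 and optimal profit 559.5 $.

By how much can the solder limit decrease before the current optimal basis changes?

78

Binding constraints: test, solder. The basis is B = [[1,1],[1,4]] with det 3.
Per unit decrease in solder, x* moves by d = (0.3333, -0.3333).
The basis stays optimal until modules reaches 0; allowable decrease = 78 hr.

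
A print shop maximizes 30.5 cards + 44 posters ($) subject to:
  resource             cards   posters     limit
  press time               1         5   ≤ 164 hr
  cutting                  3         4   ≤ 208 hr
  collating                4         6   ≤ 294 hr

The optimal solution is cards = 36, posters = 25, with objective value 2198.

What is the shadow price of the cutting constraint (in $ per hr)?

3.5

Check each constraint at x*: press time 161/164 (slack 3); cutting 208/208 (tight); collating 294/294 (tight).
Slack constraints have shadow price 0 (complementary slackness).
Dual feasibility on the basic columns requires 3·y_cutting + 4·y_collating = 30.5, 4·y_cutting + 6·y_collating = 44.
This yields shadow prices y_cutting = 3.5, y_collating = 5.
Shadow price of cutting = 3.5.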